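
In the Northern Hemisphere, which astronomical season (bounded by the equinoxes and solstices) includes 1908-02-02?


Date: February 2
Astronomical Winter (approx.; exact equinox/solstice day varies by year): December 21 to March 19
February 2 falls within the Winter window

Winter


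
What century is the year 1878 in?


Century = (year - 1) // 100 + 1
= (1878 - 1) // 100 + 1
= 1877 // 100 + 1
= 18 + 1

19th century


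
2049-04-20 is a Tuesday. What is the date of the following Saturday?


Current: Tuesday
Target: Saturday
Days ahead: 4

Next Saturday: 2049-04-24


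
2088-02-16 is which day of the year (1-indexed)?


Date: February 16, 2088
Days in months 1 through 1: 31
Plus 16 days in February

Day of year: 47


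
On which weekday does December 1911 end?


December 1911 has 31 days
Anchor: Jan 1, 1911. With p = 1911 - 1 = 1910: (p + p//4 - p//100 + p//400) mod 7 = (1910 + 477 - 19 + 4) mod 7 = 2372 mod 7 = 6 -> Sunday (Mon=0 ... Sun=6)
Days before December (Jan-Nov): 334; December 1 index = (6 + 334) mod 7 = 4 -> Friday
Last day offset: 31 - 1 = 30 days
Weekday index = (4 + 30) mod 7 = 6

Sunday, December 31


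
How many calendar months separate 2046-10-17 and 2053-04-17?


From October 2046 to April 2053
7 years * 12 = 84 months, minus 6 months = 78

78 months


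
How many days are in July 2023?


July 2023

31 days


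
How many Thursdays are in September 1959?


September 1959 has 30 days
Anchor: Jan 1, 1959. With p = 1959 - 1 = 1958: (p + p//4 - p//100 + p//400) mod 7 = (1958 + 489 - 19 + 4) mod 7 = 2432 mod 7 = 3 -> Thursday (Mon=0 ... Sun=6)
Days before September (Jan-Aug): 243; September 1 index = (3 + 243) mod 7 = 1 -> Tuesday
First Thursday is September 3
Thursdays: 3, 10, 17, 24

4 Thursdays


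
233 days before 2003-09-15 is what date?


Start: 2003-09-15, subtract 233 days
Back 15 days from September 15 reaches August 31, 2003 -> 218 left
August 2003 has 31 days -> back to July 31, 2003 -> 187 left
July 2003 has 31 days -> back to June 30, 2003 -> 156 left
June 2003 has 30 days -> back to May 31, 2003 -> 126 left
May 2003 has 31 days -> back to April 30, 2003 -> 95 left
April 2003 has 30 days -> back to March 31, 2003 -> 65 left
March 2003 has 31 days -> back to February 28, 2003 -> 34 left
February 2003 has 28 days -> back to January 31, 2003 -> 6 left
January 2003: 31 - 6 = 25 -> lands on January 25

Result: 2003-01-25


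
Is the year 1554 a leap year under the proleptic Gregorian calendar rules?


Gregorian leap year rule: divisible by 4, but not by 100, unless also by 400.
1554 is not divisible by 4 -> not a leap year

No


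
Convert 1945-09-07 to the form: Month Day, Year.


ISO 1945-09-07 parses as year=1945, month=09, day=07
Month 9 -> September

September 7, 1945


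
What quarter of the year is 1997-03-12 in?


Month: March (month 3)
Q1: Jan-Mar, Q2: Apr-Jun, Q3: Jul-Sep, Q4: Oct-Dec

Q1


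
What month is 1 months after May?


May is month 5
5 + 1 = 6

June


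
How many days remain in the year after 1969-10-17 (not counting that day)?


Day of year: 290 of 365
Remaining = 365 - 290

75 days


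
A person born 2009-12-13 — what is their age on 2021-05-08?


Birth: 2009-12-13
Reference: 2021-05-08
Year difference: 2021 - 2009 = 12
Birthday not yet reached in 2021, subtract 1

11 years old


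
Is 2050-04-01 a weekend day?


Anchor: Jan 1, 2050. With p = 2050 - 1 = 2049: (p + p//4 - p//100 + p//400) mod 7 = (2049 + 512 - 20 + 5) mod 7 = 2546 mod 7 = 5 -> Saturday (Mon=0 ... Sun=6)
Day of year: 91; offset = 90
Weekday index = (5 + 90) mod 7 = 4 -> Friday
Weekend days: Saturday, Sunday

No


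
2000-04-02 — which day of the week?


Date: April 2, 2000
Anchor: Jan 1, 2000. With p = 2000 - 1 = 1999: (p + p//4 - p//100 + p//400) mod 7 = (1999 + 499 - 19 + 4) mod 7 = 2483 mod 7 = 5 -> Saturday (Mon=0 ... Sun=6)
Days before April (Jan-Mar): 91; offset = 91 + 2 - 1 = 92
Weekday index = (5 + 92) mod 7 = 6

Day of the week: Sunday


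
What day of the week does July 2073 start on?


Target: July 1, 2073
Anchor: Jan 1, 2073. With p = 2073 - 1 = 2072: (p + p//4 - p//100 + p//400) mod 7 = (2072 + 518 - 20 + 5) mod 7 = 2575 mod 7 = 6 -> Sunday (Mon=0 ... Sun=6)
Days before July (Jan-Jun): 181 days
Weekday index = (6 + 181) mod 7 = 5

Saturday


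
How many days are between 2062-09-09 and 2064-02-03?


From 2062-09-09 to 2064-02-03
2062-09-09: days before September = 31 + 28 + 31 + 30 + 31 + 30 + 31 + 31 = 243 (2062 is not a leap year); day of year = 243 + 9 = 252
2064-02-03: days before February = 31; day of year = 31 + 3 = 34
Rest of 2062: 365 - 252 = 113
Full years 2063 (365): 365
Total = 113 + 365 + 34 = 512

512 days


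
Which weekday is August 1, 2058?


Target: August 1, 2058
Anchor: Jan 1, 2058. With p = 2058 - 1 = 2057: (p + p//4 - p//100 + p//400) mod 7 = (2057 + 514 - 20 + 5) mod 7 = 2556 mod 7 = 1 -> Tuesday (Mon=0 ... Sun=6)
Days before August (Jan-Jul): 212 days
Weekday index = (1 + 212) mod 7 = 3

Thursday


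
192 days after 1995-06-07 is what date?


Start: 1995-06-07, add 192 days
June 1995 has 30 days: 30 - 7 = 23 days to June 30 -> 169 left
July 1995 has 31 days -> 138 left
August 1995 has 31 days -> 107 left
September 1995 has 30 days -> 77 left
October 1995 has 31 days -> 46 left
November 1995 has 30 days -> 16 left
December 1995: 16 <= 31 -> lands on December 16

Result: 1995-12-16


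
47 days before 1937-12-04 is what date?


Start: 1937-12-04, subtract 47 days
Back 4 days from December 4 reaches November 30, 1937 -> 43 left
November 1937 has 30 days -> back to October 31, 1937 -> 13 left
October 1937: 31 - 13 = 18 -> lands on October 18

Result: 1937-10-18


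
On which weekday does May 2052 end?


May 2052 has 31 days
Anchor: Jan 1, 2052. With p = 2052 - 1 = 2051: (p + p//4 - p//100 + p//400) mod 7 = (2051 + 512 - 20 + 5) mod 7 = 2548 mod 7 = 0 -> Monday (Mon=0 ... Sun=6)
Days before May (Jan-Apr): 121; May 1 index = (0 + 121) mod 7 = 2 -> Wednesday
Last day offset: 31 - 1 = 30 days
Weekday index = (2 + 30) mod 7 = 4

Friday, May 31


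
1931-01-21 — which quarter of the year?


Month: January (month 1)
Q1: Jan-Mar, Q2: Apr-Jun, Q3: Jul-Sep, Q4: Oct-Dec

Q1


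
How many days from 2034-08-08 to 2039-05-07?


From 2034-08-08 to 2039-05-07
2034-08-08: days before August = 31 + 28 + 31 + 30 + 31 + 30 + 31 = 212 (2034 is not a leap year); day of year = 212 + 8 = 220
2039-05-07: days before May = 31 + 28 + 31 + 30 = 120 (2039 is not a leap year); day of year = 120 + 7 = 127
Rest of 2034: 365 - 220 = 145
Full years 2035 (365), 2036 (366), 2037 (365), 2038 (365): 1461
Total = 145 + 1461 + 127 = 1733

1733 days


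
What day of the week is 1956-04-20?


Date: April 20, 1956
Anchor: Jan 1, 1956. With p = 1956 - 1 = 1955: (p + p//4 - p//100 + p//400) mod 7 = (1955 + 488 - 19 + 4) mod 7 = 2428 mod 7 = 6 -> Sunday (Mon=0 ... Sun=6)
Days before April (Jan-Mar): 91; offset = 91 + 20 - 1 = 110
Weekday index = (6 + 110) mod 7 = 4

Day of the week: Friday


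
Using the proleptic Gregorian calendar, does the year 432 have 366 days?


Gregorian leap year rule: divisible by 4, but not by 100, unless also by 400.
432 is divisible by 4 but not 100 -> leap year

Yes


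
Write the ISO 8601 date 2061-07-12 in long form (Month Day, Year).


ISO 2061-07-12 parses as year=2061, month=07, day=12
Month 7 -> July

July 12, 2061


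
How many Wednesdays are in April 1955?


April 1955 has 30 days
Anchor: Jan 1, 1955. With p = 1955 - 1 = 1954: (p + p//4 - p//100 + p//400) mod 7 = (1954 + 488 - 19 + 4) mod 7 = 2427 mod 7 = 5 -> Saturday (Mon=0 ... Sun=6)
Days before April (Jan-Mar): 90; April 1 index = (5 + 90) mod 7 = 4 -> Friday
First Wednesday is April 6
Wednesdays: 6, 13, 20, 27

4 Wednesdays


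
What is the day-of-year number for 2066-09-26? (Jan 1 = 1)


Date: September 26, 2066
Days in months 1 through 8: 243
Plus 26 days in September

Day of year: 269


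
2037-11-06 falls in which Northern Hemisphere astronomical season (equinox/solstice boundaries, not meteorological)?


Date: November 6
Astronomical Autumn (approx.; exact equinox/solstice day varies by year): September 22 to December 20
November 6 falls within the Autumn window

Autumn


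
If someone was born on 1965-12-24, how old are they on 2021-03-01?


Birth: 1965-12-24
Reference: 2021-03-01
Year difference: 2021 - 1965 = 56
Birthday not yet reached in 2021, subtract 1

55 years old


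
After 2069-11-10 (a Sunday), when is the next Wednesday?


Current: Sunday
Target: Wednesday
Days ahead: 3

Next Wednesday: 2069-11-13


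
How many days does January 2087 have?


January 2087

31 days


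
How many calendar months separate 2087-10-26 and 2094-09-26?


From October 2087 to September 2094
7 years * 12 = 84 months, minus 1 month = 83

83 months


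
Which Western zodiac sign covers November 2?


Date: November 2
Conventional tropical zodiac dates: Scorpio from October 23 onward; Sagittarius starts November 22
November 2 falls within the Scorpio range

Scorpio


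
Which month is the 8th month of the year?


Month 8 of 12

August


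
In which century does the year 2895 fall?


Century = (year - 1) // 100 + 1
= (2895 - 1) // 100 + 1
= 2894 // 100 + 1
= 28 + 1

29th century


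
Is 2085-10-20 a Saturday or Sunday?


Anchor: Jan 1, 2085. With p = 2085 - 1 = 2084: (p + p//4 - p//100 + p//400) mod 7 = (2084 + 521 - 20 + 5) mod 7 = 2590 mod 7 = 0 -> Monday (Mon=0 ... Sun=6)
Day of year: 293; offset = 292
Weekday index = (0 + 292) mod 7 = 5 -> Saturday
Weekend days: Saturday, Sunday

Yes


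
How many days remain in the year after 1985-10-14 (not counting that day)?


Day of year: 287 of 365
Remaining = 365 - 287

78 days


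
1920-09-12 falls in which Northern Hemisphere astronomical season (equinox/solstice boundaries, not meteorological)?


Date: September 12
Astronomical Summer (approx.; exact equinox/solstice day varies by year): June 21 to September 21
September 12 falls within the Summer window

Summer


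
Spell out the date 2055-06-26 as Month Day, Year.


ISO 2055-06-26 parses as year=2055, month=06, day=26
Month 6 -> June

June 26, 2055


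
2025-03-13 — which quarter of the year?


Month: March (month 3)
Q1: Jan-Mar, Q2: Apr-Jun, Q3: Jul-Sep, Q4: Oct-Dec

Q1


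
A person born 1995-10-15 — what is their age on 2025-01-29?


Birth: 1995-10-15
Reference: 2025-01-29
Year difference: 2025 - 1995 = 30
Birthday not yet reached in 2025, subtract 1

29 years old


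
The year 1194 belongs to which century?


Century = (year - 1) // 100 + 1
= (1194 - 1) // 100 + 1
= 1193 // 100 + 1
= 11 + 1

12th century


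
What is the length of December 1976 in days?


December 1976

31 days


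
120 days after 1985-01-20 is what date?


Start: 1985-01-20, add 120 days
January 1985 has 31 days: 31 - 20 = 11 days to January 31 -> 109 left
February 1985 has 28 days -> 81 left
March 1985 has 31 days -> 50 left
April 1985 has 30 days -> 20 left
May 1985: 20 <= 31 -> lands on May 20

Result: 1985-05-20


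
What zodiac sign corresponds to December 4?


Date: December 4
Conventional tropical zodiac dates: Sagittarius from November 22 onward; Capricorn starts December 22
December 4 falls within the Sagittarius range

Sagittarius


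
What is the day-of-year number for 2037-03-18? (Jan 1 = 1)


Date: March 18, 2037
Days in months 1 through 2: 59
Plus 18 days in March

Day of year: 77


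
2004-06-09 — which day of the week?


Date: June 9, 2004
Anchor: Jan 1, 2004. With p = 2004 - 1 = 2003: (p + p//4 - p//100 + p//400) mod 7 = (2003 + 500 - 20 + 5) mod 7 = 2488 mod 7 = 3 -> Thursday (Mon=0 ... Sun=6)
Days before June (Jan-May): 152; offset = 152 + 9 - 1 = 160
Weekday index = (3 + 160) mod 7 = 2

Day of the week: Wednesday


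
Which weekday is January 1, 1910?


Target: January 1, 1910
Anchor: Jan 1, 1910. With p = 1910 - 1 = 1909: (p + p//4 - p//100 + p//400) mod 7 = (1909 + 477 - 19 + 4) mod 7 = 2371 mod 7 = 5 -> Saturday (Mon=0 ... Sun=6)
Offset from anchor: 0 days
Weekday index = (5 + 0) mod 7 = 5

Saturday


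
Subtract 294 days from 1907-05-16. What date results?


Start: 1907-05-16, subtract 294 days
Back 16 days from May 16 reaches April 30, 1907 -> 278 left
April 1907 has 30 days -> back to March 31, 1907 -> 248 left
March 1907 has 31 days -> back to February 28, 1907 -> 217 left
February 1907 has 28 days -> back to January 31, 1907 -> 189 left
January 1907 has 31 days -> back to December 31, 1906 -> 158 left
December 1906 has 31 days -> back to November 30, 1906 -> 127 left
November 1906 has 30 days -> back to October 31, 1906 -> 97 left
October 1906 has 31 days -> back to September 30, 1906 -> 66 left
September 1906 has 30 days -> back to August 31, 1906 -> 36 left
August 1906 has 31 days -> back to July 31, 1906 -> 5 left
July 1906: 31 - 5 = 26 -> lands on July 26

Result: 1906-07-26


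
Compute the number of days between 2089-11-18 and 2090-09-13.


From 2089-11-18 to 2090-09-13
2089-11-18: days before November = 31 + 28 + 31 + 30 + 31 + 30 + 31 + 31 + 30 + 31 = 304 (2089 is not a leap year); day of year = 304 + 18 = 322
2090-09-13: days before September = 31 + 28 + 31 + 30 + 31 + 30 + 31 + 31 = 243 (2090 is not a leap year); day of year = 243 + 13 = 256
Rest of 2089: 365 - 322 = 43
Total = 43 + 256 = 299

299 days


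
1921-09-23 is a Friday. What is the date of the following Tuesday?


Current: Friday
Target: Tuesday
Days ahead: 4

Next Tuesday: 1921-09-27


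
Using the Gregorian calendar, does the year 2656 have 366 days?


Gregorian leap year rule: divisible by 4, but not by 100, unless also by 400.
2656 is divisible by 4 but not 100 -> leap year

Yes


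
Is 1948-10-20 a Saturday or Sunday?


Anchor: Jan 1, 1948. With p = 1948 - 1 = 1947: (p + p//4 - p//100 + p//400) mod 7 = (1947 + 486 - 19 + 4) mod 7 = 2418 mod 7 = 3 -> Thursday (Mon=0 ... Sun=6)
Day of year: 294; offset = 293
Weekday index = (3 + 293) mod 7 = 2 -> Wednesday
Weekend days: Saturday, Sunday

No


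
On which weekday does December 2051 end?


December 2051 has 31 days
Anchor: Jan 1, 2051. With p = 2051 - 1 = 2050: (p + p//4 - p//100 + p//400) mod 7 = (2050 + 512 - 20 + 5) mod 7 = 2547 mod 7 = 6 -> Sunday (Mon=0 ... Sun=6)
Days before December (Jan-Nov): 334; December 1 index = (6 + 334) mod 7 = 4 -> Friday
Last day offset: 31 - 1 = 30 days
Weekday index = (4 + 30) mod 7 = 6

Sunday, December 31


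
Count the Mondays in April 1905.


April 1905 has 30 days
Anchor: Jan 1, 1905. With p = 1905 - 1 = 1904: (p + p//4 - p//100 + p//400) mod 7 = (1904 + 476 - 19 + 4) mod 7 = 2365 mod 7 = 6 -> Sunday (Mon=0 ... Sun=6)
Days before April (Jan-Mar): 90; April 1 index = (6 + 90) mod 7 = 5 -> Saturday
First Monday is April 3
Mondays: 3, 10, 17, 24

4 Mondays


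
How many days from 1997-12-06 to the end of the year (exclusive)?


Day of year: 340 of 365
Remaining = 365 - 340

25 days


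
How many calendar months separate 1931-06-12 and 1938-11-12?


From June 1931 to November 1938
7 years * 12 = 84 months, plus 5 months = 89

89 months


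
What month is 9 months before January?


January is month 1
1 - 9 = -8; wrap: -8 + 12 = 4

April


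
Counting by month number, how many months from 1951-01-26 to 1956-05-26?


From January 1951 to May 1956
5 years * 12 = 60 months, plus 4 months = 64

64 months


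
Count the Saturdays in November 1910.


November 1910 has 30 days
Anchor: Jan 1, 1910. With p = 1910 - 1 = 1909: (p + p//4 - p//100 + p//400) mod 7 = (1909 + 477 - 19 + 4) mod 7 = 2371 mod 7 = 5 -> Saturday (Mon=0 ... Sun=6)
Days before November (Jan-Oct): 304; November 1 index = (5 + 304) mod 7 = 1 -> Tuesday
First Saturday is November 5
Saturdays: 5, 12, 19, 26

4 Saturdays


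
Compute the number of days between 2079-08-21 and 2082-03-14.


From 2079-08-21 to 2082-03-14
2079-08-21: days before August = 31 + 28 + 31 + 30 + 31 + 30 + 31 = 212 (2079 is not a leap year); day of year = 212 + 21 = 233
2082-03-14: days before March = 31 + 28 = 59 (2082 is not a leap year); day of year = 59 + 14 = 73
Rest of 2079: 365 - 233 = 132
Full years 2080 (366), 2081 (365): 731
Total = 132 + 731 + 73 = 936

936 days


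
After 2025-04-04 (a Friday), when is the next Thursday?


Current: Friday
Target: Thursday
Days ahead: 6

Next Thursday: 2025-04-10


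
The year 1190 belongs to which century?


Century = (year - 1) // 100 + 1
= (1190 - 1) // 100 + 1
= 1189 // 100 + 1
= 11 + 1

12th century


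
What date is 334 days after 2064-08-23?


Start: 2064-08-23, add 334 days
August 2064 has 31 days: 31 - 23 = 8 days to August 31 -> 326 left
September 2064 has 30 days -> 296 left
October 2064 has 31 days -> 265 left
November 2064 has 30 days -> 235 left
December 2064 has 31 days -> 204 left
January 2065 has 31 days -> 173 left
February 2065 has 28 days -> 145 left
March 2065 has 31 days -> 114 left
April 2065 has 30 days -> 84 left
May 2065 has 31 days -> 53 left
June 2065 has 30 days -> 23 left
July 2065: 23 <= 31 -> lands on July 23

Result: 2065-07-23


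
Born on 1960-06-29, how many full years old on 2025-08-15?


Birth: 1960-06-29
Reference: 2025-08-15
Year difference: 2025 - 1960 = 65

65 years old


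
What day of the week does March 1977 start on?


Target: March 1, 1977
Anchor: Jan 1, 1977. With p = 1977 - 1 = 1976: (p + p//4 - p//100 + p//400) mod 7 = (1976 + 494 - 19 + 4) mod 7 = 2455 mod 7 = 5 -> Saturday (Mon=0 ... Sun=6)
Days before March (Jan-Feb): 59 days
Weekday index = (5 + 59) mod 7 = 1

Tuesday


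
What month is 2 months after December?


December is month 12
12 + 2 = 14; wrap: 14 - 12 = 2

February


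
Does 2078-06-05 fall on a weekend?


Anchor: Jan 1, 2078. With p = 2078 - 1 = 2077: (p + p//4 - p//100 + p//400) mod 7 = (2077 + 519 - 20 + 5) mod 7 = 2581 mod 7 = 5 -> Saturday (Mon=0 ... Sun=6)
Day of year: 156; offset = 155
Weekday index = (5 + 155) mod 7 = 6 -> Sunday
Weekend days: Saturday, Sunday

Yes


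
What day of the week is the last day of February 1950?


February 1950 has 28 days
Anchor: Jan 1, 1950. With p = 1950 - 1 = 1949: (p + p//4 - p//100 + p//400) mod 7 = (1949 + 487 - 19 + 4) mod 7 = 2421 mod 7 = 6 -> Sunday (Mon=0 ... Sun=6)
Days before February (Jan): 31; February 1 index = (6 + 31) mod 7 = 2 -> Wednesday
Last day offset: 28 - 1 = 27 days
Weekday index = (2 + 27) mod 7 = 1

Tuesday, February 28


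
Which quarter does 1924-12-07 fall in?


Month: December (month 12)
Q1: Jan-Mar, Q2: Apr-Jun, Q3: Jul-Sep, Q4: Oct-Dec

Q4


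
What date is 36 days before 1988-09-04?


Start: 1988-09-04, subtract 36 days
Back 4 days from September 4 reaches August 31, 1988 -> 32 left
August 1988 has 31 days -> back to July 31, 1988 -> 1 left
July 1988: 31 - 1 = 30 -> lands on July 30

Result: 1988-07-30


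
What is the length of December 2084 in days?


December 2084

31 days


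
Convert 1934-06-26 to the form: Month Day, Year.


ISO 1934-06-26 parses as year=1934, month=06, day=26
Month 6 -> June

June 26, 1934


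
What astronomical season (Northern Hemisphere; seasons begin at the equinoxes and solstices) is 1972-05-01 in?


Date: May 1
Astronomical Spring (approx.; exact equinox/solstice day varies by year): March 20 to June 20
May 1 falls within the Spring window

Spring


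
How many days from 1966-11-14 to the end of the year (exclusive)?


Day of year: 318 of 365
Remaining = 365 - 318

47 days


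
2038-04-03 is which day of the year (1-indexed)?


Date: April 3, 2038
Days in months 1 through 3: 90
Plus 3 days in April

Day of year: 93


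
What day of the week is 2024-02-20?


Date: February 20, 2024
Anchor: Jan 1, 2024. With p = 2024 - 1 = 2023: (p + p//4 - p//100 + p//400) mod 7 = (2023 + 505 - 20 + 5) mod 7 = 2513 mod 7 = 0 -> Monday (Mon=0 ... Sun=6)
Days before February (Jan): 31; offset = 31 + 20 - 1 = 50
Weekday index = (0 + 50) mod 7 = 1

Day of the week: Tuesday


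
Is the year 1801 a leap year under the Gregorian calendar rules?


Gregorian leap year rule: divisible by 4, but not by 100, unless also by 400.
1801 is not divisible by 4 -> not a leap year

No


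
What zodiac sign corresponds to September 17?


Date: September 17
Conventional tropical zodiac dates: Virgo from August 23 onward; Libra starts September 23
September 17 falls within the Virgo range

Virgo


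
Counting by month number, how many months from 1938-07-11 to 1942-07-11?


From July 1938 to July 1942
4 years * 12 = 48 months = 48

48 months


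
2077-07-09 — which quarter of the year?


Month: July (month 7)
Q1: Jan-Mar, Q2: Apr-Jun, Q3: Jul-Sep, Q4: Oct-Dec

Q3


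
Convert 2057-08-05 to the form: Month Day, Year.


ISO 2057-08-05 parses as year=2057, month=08, day=05
Month 8 -> August

August 5, 2057


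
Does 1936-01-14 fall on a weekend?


Anchor: Jan 1, 1936. With p = 1936 - 1 = 1935: (p + p//4 - p//100 + p//400) mod 7 = (1935 + 483 - 19 + 4) mod 7 = 2403 mod 7 = 2 -> Wednesday (Mon=0 ... Sun=6)
Day of year: 14; offset = 13
Weekday index = (2 + 13) mod 7 = 1 -> Tuesday
Weekend days: Saturday, Sunday

No


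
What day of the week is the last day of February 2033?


February 2033 has 28 days
Anchor: Jan 1, 2033. With p = 2033 - 1 = 2032: (p + p//4 - p//100 + p//400) mod 7 = (2032 + 508 - 20 + 5) mod 7 = 2525 mod 7 = 5 -> Saturday (Mon=0 ... Sun=6)
Days before February (Jan): 31; February 1 index = (5 + 31) mod 7 = 1 -> Tuesday
Last day offset: 28 - 1 = 27 days
Weekday index = (1 + 27) mod 7 = 0

Monday, February 28


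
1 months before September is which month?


September is month 9
9 - 1 = 8

August


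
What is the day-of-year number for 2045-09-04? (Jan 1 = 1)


Date: September 4, 2045
Days in months 1 through 8: 243
Plus 4 days in September

Day of year: 247


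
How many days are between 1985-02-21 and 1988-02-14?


From 1985-02-21 to 1988-02-14
1985-02-21: days before February = 31; day of year = 31 + 21 = 52
1988-02-14: days before February = 31; day of year = 31 + 14 = 45
Rest of 1985: 365 - 52 = 313
Full years 1986 (365), 1987 (365): 730
Total = 313 + 730 + 45 = 1088

1088 days


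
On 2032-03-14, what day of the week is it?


Date: March 14, 2032
Anchor: Jan 1, 2032. With p = 2032 - 1 = 2031: (p + p//4 - p//100 + p//400) mod 7 = (2031 + 507 - 20 + 5) mod 7 = 2523 mod 7 = 3 -> Thursday (Mon=0 ... Sun=6)
Days before March (Jan-Feb): 60; offset = 60 + 14 - 1 = 73
Weekday index = (3 + 73) mod 7 = 6

Day of the week: Sunday


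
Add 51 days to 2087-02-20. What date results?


Start: 2087-02-20, add 51 days
February 2087 has 28 days: 28 - 20 = 8 days to February 28 -> 43 left
March 2087 has 31 days -> 12 left
April 2087: 12 <= 30 -> lands on April 12

Result: 2087-04-12


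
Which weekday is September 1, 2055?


Target: September 1, 2055
Anchor: Jan 1, 2055. With p = 2055 - 1 = 2054: (p + p//4 - p//100 + p//400) mod 7 = (2054 + 513 - 20 + 5) mod 7 = 2552 mod 7 = 4 -> Friday (Mon=0 ... Sun=6)
Days before September (Jan-Aug): 243 days
Weekday index = (4 + 243) mod 7 = 2

Wednesday


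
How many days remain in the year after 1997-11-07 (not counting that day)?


Day of year: 311 of 365
Remaining = 365 - 311

54 days


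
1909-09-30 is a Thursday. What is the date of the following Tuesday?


Current: Thursday
Target: Tuesday
Days ahead: 5

Next Tuesday: 1909-10-05


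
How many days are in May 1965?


May 1965

31 days


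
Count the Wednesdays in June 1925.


June 1925 has 30 days
Anchor: Jan 1, 1925. With p = 1925 - 1 = 1924: (p + p//4 - p//100 + p//400) mod 7 = (1924 + 481 - 19 + 4) mod 7 = 2390 mod 7 = 3 -> Thursday (Mon=0 ... Sun=6)
Days before June (Jan-May): 151; June 1 index = (3 + 151) mod 7 = 0 -> Monday
First Wednesday is June 3
Wednesdays: 3, 10, 17, 24

4 Wednesdays


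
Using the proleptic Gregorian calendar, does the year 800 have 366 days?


Gregorian leap year rule: divisible by 4, but not by 100, unless also by 400.
800 is divisible by 400 -> leap year

Yes


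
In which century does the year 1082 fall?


Century = (year - 1) // 100 + 1
= (1082 - 1) // 100 + 1
= 1081 // 100 + 1
= 10 + 1

11th century


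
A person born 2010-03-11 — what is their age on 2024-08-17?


Birth: 2010-03-11
Reference: 2024-08-17
Year difference: 2024 - 2010 = 14

14 years old


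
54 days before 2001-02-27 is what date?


Start: 2001-02-27, subtract 54 days
Back 27 days from February 27 reaches January 31, 2001 -> 27 left
January 2001: 31 - 27 = 4 -> lands on January 4

Result: 2001-01-04


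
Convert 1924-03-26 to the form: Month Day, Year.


ISO 1924-03-26 parses as year=1924, month=03, day=26
Month 3 -> March

March 26, 1924


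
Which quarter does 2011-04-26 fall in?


Month: April (month 4)
Q1: Jan-Mar, Q2: Apr-Jun, Q3: Jul-Sep, Q4: Oct-Dec

Q2


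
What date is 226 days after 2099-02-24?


Start: 2099-02-24, add 226 days
February 2099 has 28 days: 28 - 24 = 4 days to February 28 -> 222 left
March 2099 has 31 days -> 191 left
April 2099 has 30 days -> 161 left
May 2099 has 31 days -> 130 left
June 2099 has 30 days -> 100 left
July 2099 has 31 days -> 69 left
August 2099 has 31 days -> 38 left
September 2099 has 30 days -> 8 left
October 2099: 8 <= 31 -> lands on October 8

Result: 2099-10-08


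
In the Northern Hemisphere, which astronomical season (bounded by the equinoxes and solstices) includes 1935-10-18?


Date: October 18
Astronomical Autumn (approx.; exact equinox/solstice day varies by year): September 22 to December 20
October 18 falls within the Autumn window

Autumn


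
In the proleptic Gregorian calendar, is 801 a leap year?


Gregorian leap year rule: divisible by 4, but not by 100, unless also by 400.
801 is not divisible by 4 -> not a leap year

No


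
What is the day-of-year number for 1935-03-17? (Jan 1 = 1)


Date: March 17, 1935
Days in months 1 through 2: 59
Plus 17 days in March

Day of year: 76


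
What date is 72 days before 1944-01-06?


Start: 1944-01-06, subtract 72 days
Back 6 days from January 6 reaches December 31, 1943 -> 66 left
December 1943 has 31 days -> back to November 30, 1943 -> 35 left
November 1943 has 30 days -> back to October 31, 1943 -> 5 left
October 1943: 31 - 5 = 26 -> lands on October 26

Result: 1943-10-26


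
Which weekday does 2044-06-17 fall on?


Date: June 17, 2044
Anchor: Jan 1, 2044. With p = 2044 - 1 = 2043: (p + p//4 - p//100 + p//400) mod 7 = (2043 + 510 - 20 + 5) mod 7 = 2538 mod 7 = 4 -> Friday (Mon=0 ... Sun=6)
Days before June (Jan-May): 152; offset = 152 + 17 - 1 = 168
Weekday index = (4 + 168) mod 7 = 4

Day of the week: Friday


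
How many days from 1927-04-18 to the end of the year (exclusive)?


Day of year: 108 of 365
Remaining = 365 - 108

257 days


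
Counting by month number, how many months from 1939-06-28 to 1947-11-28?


From June 1939 to November 1947
8 years * 12 = 96 months, plus 5 months = 101

101 months


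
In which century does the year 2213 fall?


Century = (year - 1) // 100 + 1
= (2213 - 1) // 100 + 1
= 2212 // 100 + 1
= 22 + 1

23rd century


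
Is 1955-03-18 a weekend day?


Anchor: Jan 1, 1955. With p = 1955 - 1 = 1954: (p + p//4 - p//100 + p//400) mod 7 = (1954 + 488 - 19 + 4) mod 7 = 2427 mod 7 = 5 -> Saturday (Mon=0 ... Sun=6)
Day of year: 77; offset = 76
Weekday index = (5 + 76) mod 7 = 4 -> Friday
Weekend days: Saturday, Sunday

No


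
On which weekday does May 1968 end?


May 1968 has 31 days
Anchor: Jan 1, 1968. With p = 1968 - 1 = 1967: (p + p//4 - p//100 + p//400) mod 7 = (1967 + 491 - 19 + 4) mod 7 = 2443 mod 7 = 0 -> Monday (Mon=0 ... Sun=6)
Days before May (Jan-Apr): 121; May 1 index = (0 + 121) mod 7 = 2 -> Wednesday
Last day offset: 31 - 1 = 30 days
Weekday index = (2 + 30) mod 7 = 4

Friday, May 31


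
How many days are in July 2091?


July 2091

31 days


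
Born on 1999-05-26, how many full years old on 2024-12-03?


Birth: 1999-05-26
Reference: 2024-12-03
Year difference: 2024 - 1999 = 25

25 years old


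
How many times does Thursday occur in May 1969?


May 1969 has 31 days
Anchor: Jan 1, 1969. With p = 1969 - 1 = 1968: (p + p//4 - p//100 + p//400) mod 7 = (1968 + 492 - 19 + 4) mod 7 = 2445 mod 7 = 2 -> Wednesday (Mon=0 ... Sun=6)
Days before May (Jan-Apr): 120; May 1 index = (2 + 120) mod 7 = 3 -> Thursday
First Thursday is May 1
Thursdays: 1, 8, 15, 22, 29

5 Thursdays


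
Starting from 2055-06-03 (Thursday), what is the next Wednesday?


Current: Thursday
Target: Wednesday
Days ahead: 6

Next Wednesday: 2055-06-09


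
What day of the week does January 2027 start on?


Target: January 1, 2027
Anchor: Jan 1, 2027. With p = 2027 - 1 = 2026: (p + p//4 - p//100 + p//400) mod 7 = (2026 + 506 - 20 + 5) mod 7 = 2517 mod 7 = 4 -> Friday (Mon=0 ... Sun=6)
Offset from anchor: 0 days
Weekday index = (4 + 0) mod 7 = 4

Friday


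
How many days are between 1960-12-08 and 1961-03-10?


From 1960-12-08 to 1961-03-10
1960-12-08: days before December = 31 + 29 + 31 + 30 + 31 + 30 + 31 + 31 + 30 + 31 + 30 = 335 (1960 is a leap year); day of year = 335 + 8 = 343
1961-03-10: days before March = 31 + 28 = 59 (1961 is not a leap year); day of year = 59 + 10 = 69
Rest of 1960: 366 - 343 = 23
Total = 23 + 69 = 92

92 days


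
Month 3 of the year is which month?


Month 3 of 12

March


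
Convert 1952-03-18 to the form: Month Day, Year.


ISO 1952-03-18 parses as year=1952, month=03, day=18
Month 3 -> March

March 18, 1952


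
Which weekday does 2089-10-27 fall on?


Date: October 27, 2089
Anchor: Jan 1, 2089. With p = 2089 - 1 = 2088: (p + p//4 - p//100 + p//400) mod 7 = (2088 + 522 - 20 + 5) mod 7 = 2595 mod 7 = 5 -> Saturday (Mon=0 ... Sun=6)
Days before October (Jan-Sep): 273; offset = 273 + 27 - 1 = 299
Weekday index = (5 + 299) mod 7 = 3

Day of the week: Thursday


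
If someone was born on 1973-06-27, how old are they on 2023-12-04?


Birth: 1973-06-27
Reference: 2023-12-04
Year difference: 2023 - 1973 = 50

50 years old


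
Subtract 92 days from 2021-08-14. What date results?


Start: 2021-08-14, subtract 92 days
Back 14 days from August 14 reaches July 31, 2021 -> 78 left
July 2021 has 31 days -> back to June 30, 2021 -> 47 left
June 2021 has 30 days -> back to May 31, 2021 -> 17 left
May 2021: 31 - 17 = 14 -> lands on May 14

Result: 2021-05-14


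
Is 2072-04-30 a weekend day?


Anchor: Jan 1, 2072. With p = 2072 - 1 = 2071: (p + p//4 - p//100 + p//400) mod 7 = (2071 + 517 - 20 + 5) mod 7 = 2573 mod 7 = 4 -> Friday (Mon=0 ... Sun=6)
Day of year: 121; offset = 120
Weekday index = (4 + 120) mod 7 = 5 -> Saturday
Weekend days: Saturday, Sunday

Yes


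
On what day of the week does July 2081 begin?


Target: July 1, 2081
Anchor: Jan 1, 2081. With p = 2081 - 1 = 2080: (p + p//4 - p//100 + p//400) mod 7 = (2080 + 520 - 20 + 5) mod 7 = 2585 mod 7 = 2 -> Wednesday (Mon=0 ... Sun=6)
Days before July (Jan-Jun): 181 days
Weekday index = (2 + 181) mod 7 = 1

Tuesday


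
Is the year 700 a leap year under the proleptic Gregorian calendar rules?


Gregorian leap year rule: divisible by 4, but not by 100, unless also by 400.
700 is divisible by 100 but not 400 -> not a leap year

No


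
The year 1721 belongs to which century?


Century = (year - 1) // 100 + 1
= (1721 - 1) // 100 + 1
= 1720 // 100 + 1
= 17 + 1

18th century


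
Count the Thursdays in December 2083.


December 2083 has 31 days
Anchor: Jan 1, 2083. With p = 2083 - 1 = 2082: (p + p//4 - p//100 + p//400) mod 7 = (2082 + 520 - 20 + 5) mod 7 = 2587 mod 7 = 4 -> Friday (Mon=0 ... Sun=6)
Days before December (Jan-Nov): 334; December 1 index = (4 + 334) mod 7 = 2 -> Wednesday
First Thursday is December 2
Thursdays: 2, 9, 16, 23, 30

5 Thursdays


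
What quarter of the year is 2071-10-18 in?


Month: October (month 10)
Q1: Jan-Mar, Q2: Apr-Jun, Q3: Jul-Sep, Q4: Oct-Dec

Q4


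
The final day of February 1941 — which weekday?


February 1941 has 28 days
Anchor: Jan 1, 1941. With p = 1941 - 1 = 1940: (p + p//4 - p//100 + p//400) mod 7 = (1940 + 485 - 19 + 4) mod 7 = 2410 mod 7 = 2 -> Wednesday (Mon=0 ... Sun=6)
Days before February (Jan): 31; February 1 index = (2 + 31) mod 7 = 5 -> Saturday
Last day offset: 28 - 1 = 27 days
Weekday index = (5 + 27) mod 7 = 4

Friday, February 28


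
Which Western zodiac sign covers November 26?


Date: November 26
Conventional tropical zodiac dates: Sagittarius from November 22 onward; Capricorn starts December 22
November 26 falls within the Sagittarius range

Sagittarius


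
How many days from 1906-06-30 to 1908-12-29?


From 1906-06-30 to 1908-12-29
1906-06-30: days before June = 31 + 28 + 31 + 30 + 31 = 151 (1906 is not a leap year); day of year = 151 + 30 = 181
1908-12-29: days before December = 31 + 29 + 31 + 30 + 31 + 30 + 31 + 31 + 30 + 31 + 30 = 335 (1908 is a leap year); day of year = 335 + 29 = 364
Rest of 1906: 365 - 181 = 184
Full years 1907 (365): 365
Total = 184 + 365 + 364 = 913

913 days


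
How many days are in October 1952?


October 1952

31 days


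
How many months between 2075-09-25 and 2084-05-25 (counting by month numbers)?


From September 2075 to May 2084
9 years * 12 = 108 months, minus 4 months = 104

104 months


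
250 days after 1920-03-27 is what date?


Start: 1920-03-27, add 250 days
March 1920 has 31 days: 31 - 27 = 4 days to March 31 -> 246 left
April 1920 has 30 days -> 216 left
May 1920 has 31 days -> 185 left
June 1920 has 30 days -> 155 left
July 1920 has 31 days -> 124 left
August 1920 has 31 days -> 93 left
September 1920 has 30 days -> 63 left
October 1920 has 31 days -> 32 left
November 1920 has 30 days -> 2 left
December 1920: 2 <= 31 -> lands on December 2

Result: 1920-12-02


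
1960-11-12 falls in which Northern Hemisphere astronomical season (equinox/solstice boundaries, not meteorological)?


Date: November 12
Astronomical Autumn (approx.; exact equinox/solstice day varies by year): September 22 to December 20
November 12 falls within the Autumn window

Autumn


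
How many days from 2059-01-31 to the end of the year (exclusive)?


Day of year: 31 of 365
Remaining = 365 - 31

334 days


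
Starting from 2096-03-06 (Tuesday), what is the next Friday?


Current: Tuesday
Target: Friday
Days ahead: 3

Next Friday: 2096-03-09


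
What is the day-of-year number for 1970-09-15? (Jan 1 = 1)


Date: September 15, 1970
Days in months 1 through 8: 243
Plus 15 days in September

Day of year: 258


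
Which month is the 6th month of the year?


Month 6 of 12

June


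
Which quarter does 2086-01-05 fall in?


Month: January (month 1)
Q1: Jan-Mar, Q2: Apr-Jun, Q3: Jul-Sep, Q4: Oct-Dec

Q1


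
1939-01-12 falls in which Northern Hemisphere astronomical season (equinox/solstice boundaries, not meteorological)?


Date: January 12
Astronomical Winter (approx.; exact equinox/solstice day varies by year): December 21 to March 19
January 12 falls within the Winter window

Winter


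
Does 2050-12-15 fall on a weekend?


Anchor: Jan 1, 2050. With p = 2050 - 1 = 2049: (p + p//4 - p//100 + p//400) mod 7 = (2049 + 512 - 20 + 5) mod 7 = 2546 mod 7 = 5 -> Saturday (Mon=0 ... Sun=6)
Day of year: 349; offset = 348
Weekday index = (5 + 348) mod 7 = 3 -> Thursday
Weekend days: Saturday, Sunday

No


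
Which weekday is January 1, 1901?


Target: January 1, 1901
Anchor: Jan 1, 1901. With p = 1901 - 1 = 1900: (p + p//4 - p//100 + p//400) mod 7 = (1900 + 475 - 19 + 4) mod 7 = 2360 mod 7 = 1 -> Tuesday (Mon=0 ... Sun=6)
Offset from anchor: 0 days
Weekday index = (1 + 0) mod 7 = 1

Tuesday


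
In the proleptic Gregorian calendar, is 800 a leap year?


Gregorian leap year rule: divisible by 4, but not by 100, unless also by 400.
800 is divisible by 400 -> leap year

Yes


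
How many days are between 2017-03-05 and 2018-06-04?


From 2017-03-05 to 2018-06-04
2017-03-05: days before March = 31 + 28 = 59 (2017 is not a leap year); day of year = 59 + 5 = 64
2018-06-04: days before June = 31 + 28 + 31 + 30 + 31 = 151 (2018 is not a leap year); day of year = 151 + 4 = 155
Rest of 2017: 365 - 64 = 301
Total = 301 + 155 = 456

456 days


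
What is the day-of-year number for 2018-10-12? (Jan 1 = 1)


Date: October 12, 2018
Days in months 1 through 9: 273
Plus 12 days in October

Day of year: 285


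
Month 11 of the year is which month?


Month 11 of 12

November


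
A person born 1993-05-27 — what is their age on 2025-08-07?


Birth: 1993-05-27
Reference: 2025-08-07
Year difference: 2025 - 1993 = 32

32 years old


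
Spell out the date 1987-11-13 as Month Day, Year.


ISO 1987-11-13 parses as year=1987, month=11, day=13
Month 11 -> November

November 13, 1987


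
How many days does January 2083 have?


January 2083

31 days


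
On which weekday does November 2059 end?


November 2059 has 30 days
Anchor: Jan 1, 2059. With p = 2059 - 1 = 2058: (p + p//4 - p//100 + p//400) mod 7 = (2058 + 514 - 20 + 5) mod 7 = 2557 mod 7 = 2 -> Wednesday (Mon=0 ... Sun=6)
Days before November (Jan-Oct): 304; November 1 index = (2 + 304) mod 7 = 5 -> Saturday
Last day offset: 30 - 1 = 29 days
Weekday index = (5 + 29) mod 7 = 6

Sunday, November 30


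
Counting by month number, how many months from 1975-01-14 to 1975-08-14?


From January 1975 to August 1975
0 years * 12 = 0 months, plus 7 months = 7

7 months


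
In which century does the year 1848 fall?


Century = (year - 1) // 100 + 1
= (1848 - 1) // 100 + 1
= 1847 // 100 + 1
= 18 + 1

19th century


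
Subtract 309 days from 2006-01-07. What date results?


Start: 2006-01-07, subtract 309 days
Back 7 days from January 7 reaches December 31, 2005 -> 302 left
December 2005 has 31 days -> back to November 30, 2005 -> 271 left
November 2005 has 30 days -> back to October 31, 2005 -> 241 left
October 2005 has 31 days -> back to September 30, 2005 -> 210 left
September 2005 has 30 days -> back to August 31, 2005 -> 180 left
August 2005 has 31 days -> back to July 31, 2005 -> 149 left
July 2005 has 31 days -> back to June 30, 2005 -> 118 left
June 2005 has 30 days -> back to May 31, 2005 -> 88 left
May 2005 has 31 days -> back to April 30, 2005 -> 57 left
April 2005 has 30 days -> back to March 31, 2005 -> 27 left
March 2005: 31 - 27 = 4 -> lands on March 4

Result: 2005-03-04


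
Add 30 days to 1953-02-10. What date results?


Start: 1953-02-10, add 30 days
February 1953 has 28 days: 28 - 10 = 18 days to February 28 -> 12 left
March 1953: 12 <= 31 -> lands on March 12

Result: 1953-03-12


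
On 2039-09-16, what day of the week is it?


Date: September 16, 2039
Anchor: Jan 1, 2039. With p = 2039 - 1 = 2038: (p + p//4 - p//100 + p//400) mod 7 = (2038 + 509 - 20 + 5) mod 7 = 2532 mod 7 = 5 -> Saturday (Mon=0 ... Sun=6)
Days before September (Jan-Aug): 243; offset = 243 + 16 - 1 = 258
Weekday index = (5 + 258) mod 7 = 4

Day of the week: Friday


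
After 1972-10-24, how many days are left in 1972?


Day of year: 298 of 366
Remaining = 366 - 298

68 days


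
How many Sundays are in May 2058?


May 2058 has 31 days
Anchor: Jan 1, 2058. With p = 2058 - 1 = 2057: (p + p//4 - p//100 + p//400) mod 7 = (2057 + 514 - 20 + 5) mod 7 = 2556 mod 7 = 1 -> Tuesday (Mon=0 ... Sun=6)
Days before May (Jan-Apr): 120; May 1 index = (1 + 120) mod 7 = 2 -> Wednesday
First Sunday is May 5
Sundays: 5, 12, 19, 26

4 Sundays


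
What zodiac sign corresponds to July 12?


Date: July 12
Conventional tropical zodiac dates: Cancer from June 21 onward; Leo starts July 23
July 12 falls within the Cancer range

Cancer


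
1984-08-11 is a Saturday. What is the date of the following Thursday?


Current: Saturday
Target: Thursday
Days ahead: 5

Next Thursday: 1984-08-16
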